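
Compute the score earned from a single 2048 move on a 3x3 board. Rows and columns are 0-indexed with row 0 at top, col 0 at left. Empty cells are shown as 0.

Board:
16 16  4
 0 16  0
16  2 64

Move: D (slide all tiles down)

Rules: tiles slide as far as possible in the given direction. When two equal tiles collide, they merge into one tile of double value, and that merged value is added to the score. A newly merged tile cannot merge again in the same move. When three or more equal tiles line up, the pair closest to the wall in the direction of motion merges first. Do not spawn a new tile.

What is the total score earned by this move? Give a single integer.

Slide down:
col 0: [16, 0, 16] -> [0, 0, 32]  score +32 (running 32)
col 1: [16, 16, 2] -> [0, 32, 2]  score +32 (running 64)
col 2: [4, 0, 64] -> [0, 4, 64]  score +0 (running 64)
Board after move:
 0  0  0
 0 32  4
32  2 64

Answer: 64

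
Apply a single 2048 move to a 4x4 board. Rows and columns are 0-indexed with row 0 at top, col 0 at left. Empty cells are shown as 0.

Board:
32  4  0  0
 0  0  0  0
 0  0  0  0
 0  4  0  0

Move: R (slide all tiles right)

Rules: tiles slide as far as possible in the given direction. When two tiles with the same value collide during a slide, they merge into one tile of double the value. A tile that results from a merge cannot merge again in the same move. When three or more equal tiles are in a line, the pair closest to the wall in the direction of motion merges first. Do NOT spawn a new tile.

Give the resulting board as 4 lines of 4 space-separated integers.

Slide right:
row 0: [32, 4, 0, 0] -> [0, 0, 32, 4]
row 1: [0, 0, 0, 0] -> [0, 0, 0, 0]
row 2: [0, 0, 0, 0] -> [0, 0, 0, 0]
row 3: [0, 4, 0, 0] -> [0, 0, 0, 4]

Answer:  0  0 32  4
 0  0  0  0
 0  0  0  0
 0  0  0  4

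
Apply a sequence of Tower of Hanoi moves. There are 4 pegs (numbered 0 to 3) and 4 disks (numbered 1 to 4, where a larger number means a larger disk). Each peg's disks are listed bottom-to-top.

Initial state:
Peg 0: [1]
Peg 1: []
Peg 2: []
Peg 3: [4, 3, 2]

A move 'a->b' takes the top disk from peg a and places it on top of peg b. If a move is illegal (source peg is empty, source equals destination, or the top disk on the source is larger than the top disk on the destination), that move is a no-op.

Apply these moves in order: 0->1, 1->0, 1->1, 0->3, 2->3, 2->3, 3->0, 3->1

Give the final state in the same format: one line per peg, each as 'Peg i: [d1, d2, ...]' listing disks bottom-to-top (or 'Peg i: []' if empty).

Answer: Peg 0: [1]
Peg 1: [2]
Peg 2: []
Peg 3: [4, 3]

Derivation:
After move 1 (0->1):
Peg 0: []
Peg 1: [1]
Peg 2: []
Peg 3: [4, 3, 2]

After move 2 (1->0):
Peg 0: [1]
Peg 1: []
Peg 2: []
Peg 3: [4, 3, 2]

After move 3 (1->1):
Peg 0: [1]
Peg 1: []
Peg 2: []
Peg 3: [4, 3, 2]

After move 4 (0->3):
Peg 0: []
Peg 1: []
Peg 2: []
Peg 3: [4, 3, 2, 1]

After move 5 (2->3):
Peg 0: []
Peg 1: []
Peg 2: []
Peg 3: [4, 3, 2, 1]

After move 6 (2->3):
Peg 0: []
Peg 1: []
Peg 2: []
Peg 3: [4, 3, 2, 1]

After move 7 (3->0):
Peg 0: [1]
Peg 1: []
Peg 2: []
Peg 3: [4, 3, 2]

After move 8 (3->1):
Peg 0: [1]
Peg 1: [2]
Peg 2: []
Peg 3: [4, 3]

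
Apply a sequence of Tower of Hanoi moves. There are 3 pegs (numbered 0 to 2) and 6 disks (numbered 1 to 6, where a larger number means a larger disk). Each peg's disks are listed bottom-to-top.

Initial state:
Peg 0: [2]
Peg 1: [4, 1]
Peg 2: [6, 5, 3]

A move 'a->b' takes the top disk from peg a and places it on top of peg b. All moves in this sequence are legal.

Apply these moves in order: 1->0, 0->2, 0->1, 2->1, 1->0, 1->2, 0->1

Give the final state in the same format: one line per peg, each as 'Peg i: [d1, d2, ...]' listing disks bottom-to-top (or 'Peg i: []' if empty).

Answer: Peg 0: []
Peg 1: [4, 1]
Peg 2: [6, 5, 3, 2]

Derivation:
After move 1 (1->0):
Peg 0: [2, 1]
Peg 1: [4]
Peg 2: [6, 5, 3]

After move 2 (0->2):
Peg 0: [2]
Peg 1: [4]
Peg 2: [6, 5, 3, 1]

After move 3 (0->1):
Peg 0: []
Peg 1: [4, 2]
Peg 2: [6, 5, 3, 1]

After move 4 (2->1):
Peg 0: []
Peg 1: [4, 2, 1]
Peg 2: [6, 5, 3]

After move 5 (1->0):
Peg 0: [1]
Peg 1: [4, 2]
Peg 2: [6, 5, 3]

After move 6 (1->2):
Peg 0: [1]
Peg 1: [4]
Peg 2: [6, 5, 3, 2]

After move 7 (0->1):
Peg 0: []
Peg 1: [4, 1]
Peg 2: [6, 5, 3, 2]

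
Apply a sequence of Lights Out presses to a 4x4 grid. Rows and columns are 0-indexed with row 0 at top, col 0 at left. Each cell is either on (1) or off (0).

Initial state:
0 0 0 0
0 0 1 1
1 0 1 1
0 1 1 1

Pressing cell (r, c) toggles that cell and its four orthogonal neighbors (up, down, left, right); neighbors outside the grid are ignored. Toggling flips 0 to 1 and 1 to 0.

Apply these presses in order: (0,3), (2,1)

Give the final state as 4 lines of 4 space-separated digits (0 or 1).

Answer: 0 0 1 1
0 1 1 0
0 1 0 1
0 0 1 1

Derivation:
After press 1 at (0,3):
0 0 1 1
0 0 1 0
1 0 1 1
0 1 1 1

After press 2 at (2,1):
0 0 1 1
0 1 1 0
0 1 0 1
0 0 1 1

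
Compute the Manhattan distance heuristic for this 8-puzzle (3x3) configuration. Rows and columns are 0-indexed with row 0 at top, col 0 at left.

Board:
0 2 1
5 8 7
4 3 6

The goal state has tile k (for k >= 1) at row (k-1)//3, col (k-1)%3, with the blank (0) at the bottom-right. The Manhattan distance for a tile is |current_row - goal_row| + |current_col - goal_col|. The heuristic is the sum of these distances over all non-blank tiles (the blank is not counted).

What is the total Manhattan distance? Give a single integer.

Answer: 12

Derivation:
Tile 2: (0,1)->(0,1) = 0
Tile 1: (0,2)->(0,0) = 2
Tile 5: (1,0)->(1,1) = 1
Tile 8: (1,1)->(2,1) = 1
Tile 7: (1,2)->(2,0) = 3
Tile 4: (2,0)->(1,0) = 1
Tile 3: (2,1)->(0,2) = 3
Tile 6: (2,2)->(1,2) = 1
Sum: 0 + 2 + 1 + 1 + 3 + 1 + 3 + 1 = 12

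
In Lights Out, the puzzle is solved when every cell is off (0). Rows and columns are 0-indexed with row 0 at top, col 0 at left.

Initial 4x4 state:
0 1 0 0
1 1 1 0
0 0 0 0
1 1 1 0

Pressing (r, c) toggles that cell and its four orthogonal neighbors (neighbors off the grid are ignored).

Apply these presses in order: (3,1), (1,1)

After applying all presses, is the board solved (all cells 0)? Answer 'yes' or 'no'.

After press 1 at (3,1):
0 1 0 0
1 1 1 0
0 1 0 0
0 0 0 0

After press 2 at (1,1):
0 0 0 0
0 0 0 0
0 0 0 0
0 0 0 0

Lights still on: 0

Answer: yes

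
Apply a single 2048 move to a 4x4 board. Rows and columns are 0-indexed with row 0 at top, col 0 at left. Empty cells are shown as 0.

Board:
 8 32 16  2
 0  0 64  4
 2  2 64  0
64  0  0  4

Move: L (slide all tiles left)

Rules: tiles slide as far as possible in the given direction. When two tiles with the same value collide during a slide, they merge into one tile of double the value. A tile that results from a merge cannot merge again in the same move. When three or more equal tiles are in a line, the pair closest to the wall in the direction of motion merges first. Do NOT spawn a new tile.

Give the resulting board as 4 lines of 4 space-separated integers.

Slide left:
row 0: [8, 32, 16, 2] -> [8, 32, 16, 2]
row 1: [0, 0, 64, 4] -> [64, 4, 0, 0]
row 2: [2, 2, 64, 0] -> [4, 64, 0, 0]
row 3: [64, 0, 0, 4] -> [64, 4, 0, 0]

Answer:  8 32 16  2
64  4  0  0
 4 64  0  0
64  4  0  0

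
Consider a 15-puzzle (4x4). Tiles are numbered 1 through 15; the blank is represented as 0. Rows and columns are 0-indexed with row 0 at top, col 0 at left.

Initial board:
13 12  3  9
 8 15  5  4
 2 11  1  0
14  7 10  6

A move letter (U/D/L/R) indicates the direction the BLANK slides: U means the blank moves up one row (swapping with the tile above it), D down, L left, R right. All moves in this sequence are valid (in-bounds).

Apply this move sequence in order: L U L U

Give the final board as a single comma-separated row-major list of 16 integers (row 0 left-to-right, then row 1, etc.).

Answer: 13, 0, 3, 9, 8, 12, 15, 4, 2, 11, 5, 1, 14, 7, 10, 6

Derivation:
After move 1 (L):
13 12  3  9
 8 15  5  4
 2 11  0  1
14  7 10  6

After move 2 (U):
13 12  3  9
 8 15  0  4
 2 11  5  1
14  7 10  6

After move 3 (L):
13 12  3  9
 8  0 15  4
 2 11  5  1
14  7 10  6

After move 4 (U):
13  0  3  9
 8 12 15  4
 2 11  5  1
14  7 10  6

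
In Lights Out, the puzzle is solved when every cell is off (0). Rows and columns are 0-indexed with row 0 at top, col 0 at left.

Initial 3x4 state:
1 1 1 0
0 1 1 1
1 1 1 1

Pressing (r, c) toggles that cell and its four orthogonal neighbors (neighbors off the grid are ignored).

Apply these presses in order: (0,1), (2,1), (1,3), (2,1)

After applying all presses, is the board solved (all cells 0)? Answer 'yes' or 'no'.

Answer: no

Derivation:
After press 1 at (0,1):
0 0 0 0
0 0 1 1
1 1 1 1

After press 2 at (2,1):
0 0 0 0
0 1 1 1
0 0 0 1

After press 3 at (1,3):
0 0 0 1
0 1 0 0
0 0 0 0

After press 4 at (2,1):
0 0 0 1
0 0 0 0
1 1 1 0

Lights still on: 4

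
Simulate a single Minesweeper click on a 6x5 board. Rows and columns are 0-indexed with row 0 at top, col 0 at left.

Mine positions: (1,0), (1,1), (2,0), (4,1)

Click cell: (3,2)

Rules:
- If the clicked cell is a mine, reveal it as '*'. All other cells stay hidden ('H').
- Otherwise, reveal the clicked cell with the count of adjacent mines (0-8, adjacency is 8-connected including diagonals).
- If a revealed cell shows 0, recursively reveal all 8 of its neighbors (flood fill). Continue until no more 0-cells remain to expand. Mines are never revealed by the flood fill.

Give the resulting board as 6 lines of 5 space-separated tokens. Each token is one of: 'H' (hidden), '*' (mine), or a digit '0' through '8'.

H H H H H
H H H H H
H H H H H
H H 1 H H
H H H H H
H H H H H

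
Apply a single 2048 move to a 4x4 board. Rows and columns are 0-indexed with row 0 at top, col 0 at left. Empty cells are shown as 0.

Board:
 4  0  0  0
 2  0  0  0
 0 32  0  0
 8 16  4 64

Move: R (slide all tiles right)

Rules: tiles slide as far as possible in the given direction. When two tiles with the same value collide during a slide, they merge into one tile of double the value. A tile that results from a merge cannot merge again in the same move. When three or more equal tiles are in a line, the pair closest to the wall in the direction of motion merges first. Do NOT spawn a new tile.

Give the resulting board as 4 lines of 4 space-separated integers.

Answer:  0  0  0  4
 0  0  0  2
 0  0  0 32
 8 16  4 64

Derivation:
Slide right:
row 0: [4, 0, 0, 0] -> [0, 0, 0, 4]
row 1: [2, 0, 0, 0] -> [0, 0, 0, 2]
row 2: [0, 32, 0, 0] -> [0, 0, 0, 32]
row 3: [8, 16, 4, 64] -> [8, 16, 4, 64]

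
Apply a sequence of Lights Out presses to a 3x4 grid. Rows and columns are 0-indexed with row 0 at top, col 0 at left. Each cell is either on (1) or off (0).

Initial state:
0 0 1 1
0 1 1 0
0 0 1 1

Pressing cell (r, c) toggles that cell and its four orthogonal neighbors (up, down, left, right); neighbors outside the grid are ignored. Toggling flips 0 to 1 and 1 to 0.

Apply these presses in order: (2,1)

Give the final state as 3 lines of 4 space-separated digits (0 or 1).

After press 1 at (2,1):
0 0 1 1
0 0 1 0
1 1 0 1

Answer: 0 0 1 1
0 0 1 0
1 1 0 1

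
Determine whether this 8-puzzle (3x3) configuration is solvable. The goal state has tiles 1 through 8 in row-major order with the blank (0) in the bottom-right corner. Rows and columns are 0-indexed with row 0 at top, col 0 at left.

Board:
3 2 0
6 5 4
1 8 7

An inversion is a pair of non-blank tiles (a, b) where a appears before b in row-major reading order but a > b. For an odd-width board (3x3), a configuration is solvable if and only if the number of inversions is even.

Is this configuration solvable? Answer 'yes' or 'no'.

Answer: yes

Derivation:
Inversions (pairs i<j in row-major order where tile[i] > tile[j] > 0): 10
10 is even, so the puzzle is solvable.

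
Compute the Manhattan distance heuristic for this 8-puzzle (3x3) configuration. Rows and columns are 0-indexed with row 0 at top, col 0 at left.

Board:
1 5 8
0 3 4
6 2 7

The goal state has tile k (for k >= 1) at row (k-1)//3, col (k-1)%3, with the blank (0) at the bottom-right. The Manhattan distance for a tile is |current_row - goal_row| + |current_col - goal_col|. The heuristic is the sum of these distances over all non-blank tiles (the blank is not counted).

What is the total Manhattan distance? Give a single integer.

Answer: 15

Derivation:
Tile 1: at (0,0), goal (0,0), distance |0-0|+|0-0| = 0
Tile 5: at (0,1), goal (1,1), distance |0-1|+|1-1| = 1
Tile 8: at (0,2), goal (2,1), distance |0-2|+|2-1| = 3
Tile 3: at (1,1), goal (0,2), distance |1-0|+|1-2| = 2
Tile 4: at (1,2), goal (1,0), distance |1-1|+|2-0| = 2
Tile 6: at (2,0), goal (1,2), distance |2-1|+|0-2| = 3
Tile 2: at (2,1), goal (0,1), distance |2-0|+|1-1| = 2
Tile 7: at (2,2), goal (2,0), distance |2-2|+|2-0| = 2
Sum: 0 + 1 + 3 + 2 + 2 + 3 + 2 + 2 = 15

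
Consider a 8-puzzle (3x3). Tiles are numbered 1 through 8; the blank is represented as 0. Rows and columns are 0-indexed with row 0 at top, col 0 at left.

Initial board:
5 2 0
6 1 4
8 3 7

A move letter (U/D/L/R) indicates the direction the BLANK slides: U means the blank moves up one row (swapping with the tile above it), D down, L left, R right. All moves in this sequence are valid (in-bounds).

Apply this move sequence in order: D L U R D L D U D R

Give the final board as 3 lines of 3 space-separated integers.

Answer: 5 4 1
6 3 2
8 7 0

Derivation:
After move 1 (D):
5 2 4
6 1 0
8 3 7

After move 2 (L):
5 2 4
6 0 1
8 3 7

After move 3 (U):
5 0 4
6 2 1
8 3 7

After move 4 (R):
5 4 0
6 2 1
8 3 7

After move 5 (D):
5 4 1
6 2 0
8 3 7

After move 6 (L):
5 4 1
6 0 2
8 3 7

After move 7 (D):
5 4 1
6 3 2
8 0 7

After move 8 (U):
5 4 1
6 0 2
8 3 7

After move 9 (D):
5 4 1
6 3 2
8 0 7

After move 10 (R):
5 4 1
6 3 2
8 7 0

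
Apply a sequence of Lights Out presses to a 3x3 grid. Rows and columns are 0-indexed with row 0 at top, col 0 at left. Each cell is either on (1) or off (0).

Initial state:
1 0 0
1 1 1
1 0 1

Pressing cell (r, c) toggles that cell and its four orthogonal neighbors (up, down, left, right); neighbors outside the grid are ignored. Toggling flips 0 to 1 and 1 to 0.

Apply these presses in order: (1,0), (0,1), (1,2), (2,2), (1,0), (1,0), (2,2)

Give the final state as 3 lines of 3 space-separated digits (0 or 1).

Answer: 1 1 0
0 0 0
0 0 0

Derivation:
After press 1 at (1,0):
0 0 0
0 0 1
0 0 1

After press 2 at (0,1):
1 1 1
0 1 1
0 0 1

After press 3 at (1,2):
1 1 0
0 0 0
0 0 0

After press 4 at (2,2):
1 1 0
0 0 1
0 1 1

After press 5 at (1,0):
0 1 0
1 1 1
1 1 1

After press 6 at (1,0):
1 1 0
0 0 1
0 1 1

After press 7 at (2,2):
1 1 0
0 0 0
0 0 0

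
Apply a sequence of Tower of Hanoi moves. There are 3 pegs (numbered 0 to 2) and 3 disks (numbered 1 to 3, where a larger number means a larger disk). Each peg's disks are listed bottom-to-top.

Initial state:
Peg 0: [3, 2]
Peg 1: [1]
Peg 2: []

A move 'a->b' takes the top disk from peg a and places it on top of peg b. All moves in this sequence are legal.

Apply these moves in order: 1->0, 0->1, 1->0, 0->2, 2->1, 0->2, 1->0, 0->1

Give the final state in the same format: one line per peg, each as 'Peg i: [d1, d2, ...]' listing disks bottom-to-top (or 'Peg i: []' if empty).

Answer: Peg 0: [3]
Peg 1: [1]
Peg 2: [2]

Derivation:
After move 1 (1->0):
Peg 0: [3, 2, 1]
Peg 1: []
Peg 2: []

After move 2 (0->1):
Peg 0: [3, 2]
Peg 1: [1]
Peg 2: []

After move 3 (1->0):
Peg 0: [3, 2, 1]
Peg 1: []
Peg 2: []

After move 4 (0->2):
Peg 0: [3, 2]
Peg 1: []
Peg 2: [1]

After move 5 (2->1):
Peg 0: [3, 2]
Peg 1: [1]
Peg 2: []

After move 6 (0->2):
Peg 0: [3]
Peg 1: [1]
Peg 2: [2]

After move 7 (1->0):
Peg 0: [3, 1]
Peg 1: []
Peg 2: [2]

After move 8 (0->1):
Peg 0: [3]
Peg 1: [1]
Peg 2: [2]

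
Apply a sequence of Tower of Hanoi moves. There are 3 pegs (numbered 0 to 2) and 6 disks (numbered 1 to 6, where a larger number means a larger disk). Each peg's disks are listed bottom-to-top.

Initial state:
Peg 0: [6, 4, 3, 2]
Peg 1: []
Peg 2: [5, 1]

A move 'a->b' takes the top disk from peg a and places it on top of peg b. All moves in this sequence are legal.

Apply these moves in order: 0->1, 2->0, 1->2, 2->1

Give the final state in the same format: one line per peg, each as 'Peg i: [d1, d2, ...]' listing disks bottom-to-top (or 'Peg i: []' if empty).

Answer: Peg 0: [6, 4, 3, 1]
Peg 1: [2]
Peg 2: [5]

Derivation:
After move 1 (0->1):
Peg 0: [6, 4, 3]
Peg 1: [2]
Peg 2: [5, 1]

After move 2 (2->0):
Peg 0: [6, 4, 3, 1]
Peg 1: [2]
Peg 2: [5]

After move 3 (1->2):
Peg 0: [6, 4, 3, 1]
Peg 1: []
Peg 2: [5, 2]

After move 4 (2->1):
Peg 0: [6, 4, 3, 1]
Peg 1: [2]
Peg 2: [5]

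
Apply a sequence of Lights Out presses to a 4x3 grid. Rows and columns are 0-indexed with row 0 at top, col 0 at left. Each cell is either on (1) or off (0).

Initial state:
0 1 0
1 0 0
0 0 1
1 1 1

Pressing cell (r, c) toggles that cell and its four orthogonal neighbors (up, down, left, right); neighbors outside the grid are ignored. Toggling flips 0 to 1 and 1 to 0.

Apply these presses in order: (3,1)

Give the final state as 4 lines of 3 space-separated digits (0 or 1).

Answer: 0 1 0
1 0 0
0 1 1
0 0 0

Derivation:
After press 1 at (3,1):
0 1 0
1 0 0
0 1 1
0 0 0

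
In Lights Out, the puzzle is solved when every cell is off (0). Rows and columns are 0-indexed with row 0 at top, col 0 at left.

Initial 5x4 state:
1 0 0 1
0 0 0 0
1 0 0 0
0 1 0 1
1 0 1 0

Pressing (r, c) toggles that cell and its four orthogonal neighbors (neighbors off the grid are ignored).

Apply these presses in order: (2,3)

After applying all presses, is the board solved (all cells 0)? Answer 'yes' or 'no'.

After press 1 at (2,3):
1 0 0 1
0 0 0 1
1 0 1 1
0 1 0 0
1 0 1 0

Lights still on: 9

Answer: no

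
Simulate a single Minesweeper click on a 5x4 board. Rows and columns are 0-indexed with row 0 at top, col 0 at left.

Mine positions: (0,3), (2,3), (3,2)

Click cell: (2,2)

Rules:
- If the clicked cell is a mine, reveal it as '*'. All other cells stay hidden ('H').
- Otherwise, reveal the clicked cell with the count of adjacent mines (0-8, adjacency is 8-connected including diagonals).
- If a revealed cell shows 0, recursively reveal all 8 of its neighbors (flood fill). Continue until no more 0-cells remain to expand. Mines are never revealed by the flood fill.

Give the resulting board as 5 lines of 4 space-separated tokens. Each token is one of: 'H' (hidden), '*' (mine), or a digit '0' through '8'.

H H H H
H H H H
H H 2 H
H H H H
H H H H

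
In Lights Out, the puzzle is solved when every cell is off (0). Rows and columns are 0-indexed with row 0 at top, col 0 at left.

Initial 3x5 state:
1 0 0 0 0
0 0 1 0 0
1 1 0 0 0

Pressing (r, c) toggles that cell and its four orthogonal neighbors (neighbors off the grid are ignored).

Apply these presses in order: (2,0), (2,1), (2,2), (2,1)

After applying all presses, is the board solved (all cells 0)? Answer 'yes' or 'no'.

Answer: no

Derivation:
After press 1 at (2,0):
1 0 0 0 0
1 0 1 0 0
0 0 0 0 0

After press 2 at (2,1):
1 0 0 0 0
1 1 1 0 0
1 1 1 0 0

After press 3 at (2,2):
1 0 0 0 0
1 1 0 0 0
1 0 0 1 0

After press 4 at (2,1):
1 0 0 0 0
1 0 0 0 0
0 1 1 1 0

Lights still on: 5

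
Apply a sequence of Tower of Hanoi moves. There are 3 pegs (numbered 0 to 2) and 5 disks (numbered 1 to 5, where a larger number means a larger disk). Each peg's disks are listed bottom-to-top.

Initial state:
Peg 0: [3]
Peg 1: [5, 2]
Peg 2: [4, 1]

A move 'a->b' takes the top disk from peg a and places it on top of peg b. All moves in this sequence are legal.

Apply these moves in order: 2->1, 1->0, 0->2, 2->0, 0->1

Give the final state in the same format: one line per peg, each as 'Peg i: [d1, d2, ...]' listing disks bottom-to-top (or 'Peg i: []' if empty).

After move 1 (2->1):
Peg 0: [3]
Peg 1: [5, 2, 1]
Peg 2: [4]

After move 2 (1->0):
Peg 0: [3, 1]
Peg 1: [5, 2]
Peg 2: [4]

After move 3 (0->2):
Peg 0: [3]
Peg 1: [5, 2]
Peg 2: [4, 1]

After move 4 (2->0):
Peg 0: [3, 1]
Peg 1: [5, 2]
Peg 2: [4]

After move 5 (0->1):
Peg 0: [3]
Peg 1: [5, 2, 1]
Peg 2: [4]

Answer: Peg 0: [3]
Peg 1: [5, 2, 1]
Peg 2: [4]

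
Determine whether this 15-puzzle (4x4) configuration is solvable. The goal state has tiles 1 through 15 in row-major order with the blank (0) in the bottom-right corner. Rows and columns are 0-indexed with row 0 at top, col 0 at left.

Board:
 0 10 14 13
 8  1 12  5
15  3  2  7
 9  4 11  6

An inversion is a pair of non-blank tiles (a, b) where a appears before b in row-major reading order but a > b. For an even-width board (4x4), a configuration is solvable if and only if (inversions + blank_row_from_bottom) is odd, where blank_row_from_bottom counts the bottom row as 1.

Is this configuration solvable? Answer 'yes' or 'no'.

Answer: yes

Derivation:
Inversions: 63
Blank is in row 0 (0-indexed from top), which is row 4 counting from the bottom (bottom = 1).
63 + 4 = 67, which is odd, so the puzzle is solvable.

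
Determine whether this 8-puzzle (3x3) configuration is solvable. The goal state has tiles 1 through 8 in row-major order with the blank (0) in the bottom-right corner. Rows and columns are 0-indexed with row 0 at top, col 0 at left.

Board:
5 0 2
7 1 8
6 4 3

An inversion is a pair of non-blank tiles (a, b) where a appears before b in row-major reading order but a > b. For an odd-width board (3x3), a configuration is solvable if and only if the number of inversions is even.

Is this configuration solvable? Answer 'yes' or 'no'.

Inversions (pairs i<j in row-major order where tile[i] > tile[j] > 0): 15
15 is odd, so the puzzle is not solvable.

Answer: no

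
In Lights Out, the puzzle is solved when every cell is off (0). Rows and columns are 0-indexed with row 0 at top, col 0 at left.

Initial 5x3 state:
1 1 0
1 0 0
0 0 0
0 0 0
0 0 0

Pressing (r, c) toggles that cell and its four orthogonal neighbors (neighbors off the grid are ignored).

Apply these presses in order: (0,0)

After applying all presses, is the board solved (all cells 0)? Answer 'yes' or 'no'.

After press 1 at (0,0):
0 0 0
0 0 0
0 0 0
0 0 0
0 0 0

Lights still on: 0

Answer: yes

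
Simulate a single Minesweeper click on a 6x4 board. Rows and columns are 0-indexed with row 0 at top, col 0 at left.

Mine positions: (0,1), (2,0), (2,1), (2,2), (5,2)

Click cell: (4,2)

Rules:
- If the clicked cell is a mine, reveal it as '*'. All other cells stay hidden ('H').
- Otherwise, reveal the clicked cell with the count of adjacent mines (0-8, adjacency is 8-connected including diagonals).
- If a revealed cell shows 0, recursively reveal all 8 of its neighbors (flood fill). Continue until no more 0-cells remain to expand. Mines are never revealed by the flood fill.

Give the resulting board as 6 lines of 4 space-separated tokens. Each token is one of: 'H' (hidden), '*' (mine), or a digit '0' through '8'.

H H H H
H H H H
H H H H
H H H H
H H 1 H
H H H H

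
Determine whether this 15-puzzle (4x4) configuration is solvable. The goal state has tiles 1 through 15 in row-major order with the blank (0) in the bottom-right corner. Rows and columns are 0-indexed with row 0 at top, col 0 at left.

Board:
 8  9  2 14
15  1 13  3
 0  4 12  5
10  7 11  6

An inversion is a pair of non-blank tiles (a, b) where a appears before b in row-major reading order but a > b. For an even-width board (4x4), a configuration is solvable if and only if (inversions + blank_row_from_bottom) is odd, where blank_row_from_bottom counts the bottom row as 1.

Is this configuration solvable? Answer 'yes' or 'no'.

Answer: no

Derivation:
Inversions: 52
Blank is in row 2 (0-indexed from top), which is row 2 counting from the bottom (bottom = 1).
52 + 2 = 54, which is even, so the puzzle is not solvable.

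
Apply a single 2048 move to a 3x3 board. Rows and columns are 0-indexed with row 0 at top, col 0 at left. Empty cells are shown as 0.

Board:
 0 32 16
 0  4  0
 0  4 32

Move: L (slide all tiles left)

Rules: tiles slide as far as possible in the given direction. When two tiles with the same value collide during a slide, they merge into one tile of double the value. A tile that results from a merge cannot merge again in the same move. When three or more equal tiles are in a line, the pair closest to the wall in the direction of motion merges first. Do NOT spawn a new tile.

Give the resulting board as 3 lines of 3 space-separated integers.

Answer: 32 16  0
 4  0  0
 4 32  0

Derivation:
Slide left:
row 0: [0, 32, 16] -> [32, 16, 0]
row 1: [0, 4, 0] -> [4, 0, 0]
row 2: [0, 4, 32] -> [4, 32, 0]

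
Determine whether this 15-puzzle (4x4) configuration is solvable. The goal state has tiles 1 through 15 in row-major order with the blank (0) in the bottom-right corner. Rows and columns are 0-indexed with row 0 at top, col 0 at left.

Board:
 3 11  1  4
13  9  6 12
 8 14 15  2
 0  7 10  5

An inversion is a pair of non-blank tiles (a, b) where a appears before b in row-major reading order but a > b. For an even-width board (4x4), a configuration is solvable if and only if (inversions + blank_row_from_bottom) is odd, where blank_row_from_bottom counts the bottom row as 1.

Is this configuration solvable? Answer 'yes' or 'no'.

Inversions: 45
Blank is in row 3 (0-indexed from top), which is row 1 counting from the bottom (bottom = 1).
45 + 1 = 46, which is even, so the puzzle is not solvable.

Answer: no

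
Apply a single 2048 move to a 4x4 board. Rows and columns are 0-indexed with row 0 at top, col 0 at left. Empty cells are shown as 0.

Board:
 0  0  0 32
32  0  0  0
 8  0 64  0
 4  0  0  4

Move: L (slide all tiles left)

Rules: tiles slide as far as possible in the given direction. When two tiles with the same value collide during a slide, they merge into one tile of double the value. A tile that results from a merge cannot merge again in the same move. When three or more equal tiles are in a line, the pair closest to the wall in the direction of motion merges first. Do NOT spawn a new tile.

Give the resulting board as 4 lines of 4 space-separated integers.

Answer: 32  0  0  0
32  0  0  0
 8 64  0  0
 8  0  0  0

Derivation:
Slide left:
row 0: [0, 0, 0, 32] -> [32, 0, 0, 0]
row 1: [32, 0, 0, 0] -> [32, 0, 0, 0]
row 2: [8, 0, 64, 0] -> [8, 64, 0, 0]
row 3: [4, 0, 0, 4] -> [8, 0, 0, 0]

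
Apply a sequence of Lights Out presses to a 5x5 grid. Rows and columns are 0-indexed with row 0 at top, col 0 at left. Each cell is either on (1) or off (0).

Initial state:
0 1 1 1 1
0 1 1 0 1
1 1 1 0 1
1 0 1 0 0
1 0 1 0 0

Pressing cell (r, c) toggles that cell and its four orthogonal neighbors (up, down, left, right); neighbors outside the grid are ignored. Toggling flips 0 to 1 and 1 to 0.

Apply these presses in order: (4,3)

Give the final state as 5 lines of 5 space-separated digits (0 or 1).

After press 1 at (4,3):
0 1 1 1 1
0 1 1 0 1
1 1 1 0 1
1 0 1 1 0
1 0 0 1 1

Answer: 0 1 1 1 1
0 1 1 0 1
1 1 1 0 1
1 0 1 1 0
1 0 0 1 1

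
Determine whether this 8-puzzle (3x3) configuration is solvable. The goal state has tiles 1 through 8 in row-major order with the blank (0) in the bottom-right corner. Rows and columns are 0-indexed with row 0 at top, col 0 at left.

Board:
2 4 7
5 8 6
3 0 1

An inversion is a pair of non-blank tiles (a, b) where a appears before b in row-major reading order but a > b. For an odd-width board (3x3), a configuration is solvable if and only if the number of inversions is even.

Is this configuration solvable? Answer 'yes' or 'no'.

Answer: no

Derivation:
Inversions (pairs i<j in row-major order where tile[i] > tile[j] > 0): 15
15 is odd, so the puzzle is not solvable.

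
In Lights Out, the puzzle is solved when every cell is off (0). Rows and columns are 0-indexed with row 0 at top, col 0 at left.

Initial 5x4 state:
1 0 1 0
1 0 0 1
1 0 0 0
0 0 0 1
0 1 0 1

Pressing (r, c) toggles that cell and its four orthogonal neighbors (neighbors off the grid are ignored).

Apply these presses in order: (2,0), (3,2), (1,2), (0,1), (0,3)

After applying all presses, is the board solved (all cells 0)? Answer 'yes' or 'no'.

After press 1 at (2,0):
1 0 1 0
0 0 0 1
0 1 0 0
1 0 0 1
0 1 0 1

After press 2 at (3,2):
1 0 1 0
0 0 0 1
0 1 1 0
1 1 1 0
0 1 1 1

After press 3 at (1,2):
1 0 0 0
0 1 1 0
0 1 0 0
1 1 1 0
0 1 1 1

After press 4 at (0,1):
0 1 1 0
0 0 1 0
0 1 0 0
1 1 1 0
0 1 1 1

After press 5 at (0,3):
0 1 0 1
0 0 1 1
0 1 0 0
1 1 1 0
0 1 1 1

Lights still on: 11

Answer: no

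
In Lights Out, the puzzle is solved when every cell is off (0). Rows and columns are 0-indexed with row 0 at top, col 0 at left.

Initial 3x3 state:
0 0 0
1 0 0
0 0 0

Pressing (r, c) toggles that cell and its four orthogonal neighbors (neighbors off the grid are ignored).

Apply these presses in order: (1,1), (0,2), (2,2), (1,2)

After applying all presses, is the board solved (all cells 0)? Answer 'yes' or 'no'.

Answer: yes

Derivation:
After press 1 at (1,1):
0 1 0
0 1 1
0 1 0

After press 2 at (0,2):
0 0 1
0 1 0
0 1 0

After press 3 at (2,2):
0 0 1
0 1 1
0 0 1

After press 4 at (1,2):
0 0 0
0 0 0
0 0 0

Lights still on: 0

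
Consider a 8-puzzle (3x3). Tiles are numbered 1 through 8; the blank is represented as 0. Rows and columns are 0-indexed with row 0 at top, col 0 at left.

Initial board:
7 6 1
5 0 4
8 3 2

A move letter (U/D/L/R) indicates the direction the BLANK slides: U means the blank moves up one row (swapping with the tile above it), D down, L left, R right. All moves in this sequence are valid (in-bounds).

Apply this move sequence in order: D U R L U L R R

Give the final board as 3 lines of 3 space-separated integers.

Answer: 7 1 0
5 6 4
8 3 2

Derivation:
After move 1 (D):
7 6 1
5 3 4
8 0 2

After move 2 (U):
7 6 1
5 0 4
8 3 2

After move 3 (R):
7 6 1
5 4 0
8 3 2

After move 4 (L):
7 6 1
5 0 4
8 3 2

After move 5 (U):
7 0 1
5 6 4
8 3 2

After move 6 (L):
0 7 1
5 6 4
8 3 2

After move 7 (R):
7 0 1
5 6 4
8 3 2

After move 8 (R):
7 1 0
5 6 4
8 3 2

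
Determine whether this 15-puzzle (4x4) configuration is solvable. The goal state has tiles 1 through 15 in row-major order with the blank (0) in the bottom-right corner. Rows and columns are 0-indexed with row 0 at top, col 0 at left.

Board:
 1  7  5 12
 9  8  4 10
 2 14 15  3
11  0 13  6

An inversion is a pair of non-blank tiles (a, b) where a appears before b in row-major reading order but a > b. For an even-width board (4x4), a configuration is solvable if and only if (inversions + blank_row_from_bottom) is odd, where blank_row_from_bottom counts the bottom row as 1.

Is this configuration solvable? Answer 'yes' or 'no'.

Inversions: 40
Blank is in row 3 (0-indexed from top), which is row 1 counting from the bottom (bottom = 1).
40 + 1 = 41, which is odd, so the puzzle is solvable.

Answer: yes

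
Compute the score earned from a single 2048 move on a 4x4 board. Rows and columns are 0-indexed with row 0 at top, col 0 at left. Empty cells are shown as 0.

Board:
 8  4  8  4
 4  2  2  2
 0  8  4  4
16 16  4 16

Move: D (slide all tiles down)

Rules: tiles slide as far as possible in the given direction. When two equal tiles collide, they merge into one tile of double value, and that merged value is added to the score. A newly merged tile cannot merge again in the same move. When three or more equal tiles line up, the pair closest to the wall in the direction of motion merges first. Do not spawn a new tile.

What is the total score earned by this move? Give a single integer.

Slide down:
col 0: [8, 4, 0, 16] -> [0, 8, 4, 16]  score +0 (running 0)
col 1: [4, 2, 8, 16] -> [4, 2, 8, 16]  score +0 (running 0)
col 2: [8, 2, 4, 4] -> [0, 8, 2, 8]  score +8 (running 8)
col 3: [4, 2, 4, 16] -> [4, 2, 4, 16]  score +0 (running 8)
Board after move:
 0  4  0  4
 8  2  8  2
 4  8  2  4
16 16  8 16

Answer: 8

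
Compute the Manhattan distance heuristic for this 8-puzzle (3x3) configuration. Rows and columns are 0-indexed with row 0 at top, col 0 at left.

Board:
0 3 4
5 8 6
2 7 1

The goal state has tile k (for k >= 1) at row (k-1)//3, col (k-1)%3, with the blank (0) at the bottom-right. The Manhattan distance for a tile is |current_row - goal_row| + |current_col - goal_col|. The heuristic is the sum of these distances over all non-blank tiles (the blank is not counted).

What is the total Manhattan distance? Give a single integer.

Tile 3: at (0,1), goal (0,2), distance |0-0|+|1-2| = 1
Tile 4: at (0,2), goal (1,0), distance |0-1|+|2-0| = 3
Tile 5: at (1,0), goal (1,1), distance |1-1|+|0-1| = 1
Tile 8: at (1,1), goal (2,1), distance |1-2|+|1-1| = 1
Tile 6: at (1,2), goal (1,2), distance |1-1|+|2-2| = 0
Tile 2: at (2,0), goal (0,1), distance |2-0|+|0-1| = 3
Tile 7: at (2,1), goal (2,0), distance |2-2|+|1-0| = 1
Tile 1: at (2,2), goal (0,0), distance |2-0|+|2-0| = 4
Sum: 1 + 3 + 1 + 1 + 0 + 3 + 1 + 4 = 14

Answer: 14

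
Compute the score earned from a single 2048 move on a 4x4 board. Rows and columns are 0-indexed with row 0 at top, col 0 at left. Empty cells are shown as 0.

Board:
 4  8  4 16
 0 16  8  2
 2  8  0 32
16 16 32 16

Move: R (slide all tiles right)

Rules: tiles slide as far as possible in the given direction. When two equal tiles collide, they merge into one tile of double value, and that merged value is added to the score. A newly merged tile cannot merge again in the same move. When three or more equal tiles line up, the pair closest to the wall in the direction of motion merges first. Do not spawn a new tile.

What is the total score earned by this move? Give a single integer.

Answer: 32

Derivation:
Slide right:
row 0: [4, 8, 4, 16] -> [4, 8, 4, 16]  score +0 (running 0)
row 1: [0, 16, 8, 2] -> [0, 16, 8, 2]  score +0 (running 0)
row 2: [2, 8, 0, 32] -> [0, 2, 8, 32]  score +0 (running 0)
row 3: [16, 16, 32, 16] -> [0, 32, 32, 16]  score +32 (running 32)
Board after move:
 4  8  4 16
 0 16  8  2
 0  2  8 32
 0 32 32 16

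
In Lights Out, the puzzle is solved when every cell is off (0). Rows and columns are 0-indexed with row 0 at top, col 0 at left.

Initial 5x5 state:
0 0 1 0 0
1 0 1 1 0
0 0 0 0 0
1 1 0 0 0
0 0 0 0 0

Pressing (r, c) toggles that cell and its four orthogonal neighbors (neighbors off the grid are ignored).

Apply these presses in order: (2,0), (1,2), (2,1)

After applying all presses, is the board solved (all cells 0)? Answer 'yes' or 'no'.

Answer: yes

Derivation:
After press 1 at (2,0):
0 0 1 0 0
0 0 1 1 0
1 1 0 0 0
0 1 0 0 0
0 0 0 0 0

After press 2 at (1,2):
0 0 0 0 0
0 1 0 0 0
1 1 1 0 0
0 1 0 0 0
0 0 0 0 0

After press 3 at (2,1):
0 0 0 0 0
0 0 0 0 0
0 0 0 0 0
0 0 0 0 0
0 0 0 0 0

Lights still on: 0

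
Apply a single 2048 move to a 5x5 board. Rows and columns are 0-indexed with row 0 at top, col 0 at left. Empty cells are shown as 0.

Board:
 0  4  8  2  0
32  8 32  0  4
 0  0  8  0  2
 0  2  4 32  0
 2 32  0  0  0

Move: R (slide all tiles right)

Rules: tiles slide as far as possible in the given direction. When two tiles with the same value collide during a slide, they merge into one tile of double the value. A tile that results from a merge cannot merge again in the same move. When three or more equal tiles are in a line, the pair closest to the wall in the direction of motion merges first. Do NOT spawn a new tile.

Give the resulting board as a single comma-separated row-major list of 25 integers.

Answer: 0, 0, 4, 8, 2, 0, 32, 8, 32, 4, 0, 0, 0, 8, 2, 0, 0, 2, 4, 32, 0, 0, 0, 2, 32

Derivation:
Slide right:
row 0: [0, 4, 8, 2, 0] -> [0, 0, 4, 8, 2]
row 1: [32, 8, 32, 0, 4] -> [0, 32, 8, 32, 4]
row 2: [0, 0, 8, 0, 2] -> [0, 0, 0, 8, 2]
row 3: [0, 2, 4, 32, 0] -> [0, 0, 2, 4, 32]
row 4: [2, 32, 0, 0, 0] -> [0, 0, 0, 2, 32]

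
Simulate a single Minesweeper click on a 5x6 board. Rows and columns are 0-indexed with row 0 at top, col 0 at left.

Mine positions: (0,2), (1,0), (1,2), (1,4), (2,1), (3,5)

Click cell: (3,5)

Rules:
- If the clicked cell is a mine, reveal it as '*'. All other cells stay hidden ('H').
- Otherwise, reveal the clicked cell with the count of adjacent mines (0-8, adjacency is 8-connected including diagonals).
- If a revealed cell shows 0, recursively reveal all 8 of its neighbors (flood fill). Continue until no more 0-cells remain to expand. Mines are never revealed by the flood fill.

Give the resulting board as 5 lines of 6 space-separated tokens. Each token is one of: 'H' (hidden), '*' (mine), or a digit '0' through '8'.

H H H H H H
H H H H H H
H H H H H H
H H H H H *
H H H H H H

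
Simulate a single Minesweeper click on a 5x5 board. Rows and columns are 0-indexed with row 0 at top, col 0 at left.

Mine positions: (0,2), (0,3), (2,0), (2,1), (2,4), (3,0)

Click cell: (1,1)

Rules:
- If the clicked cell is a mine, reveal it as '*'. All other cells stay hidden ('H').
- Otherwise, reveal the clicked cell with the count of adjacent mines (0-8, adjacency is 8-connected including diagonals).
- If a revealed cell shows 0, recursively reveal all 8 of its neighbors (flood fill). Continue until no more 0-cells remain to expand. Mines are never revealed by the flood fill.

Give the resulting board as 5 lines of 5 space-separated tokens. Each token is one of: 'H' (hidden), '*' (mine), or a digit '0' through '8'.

H H H H H
H 3 H H H
H H H H H
H H H H H
H H H H H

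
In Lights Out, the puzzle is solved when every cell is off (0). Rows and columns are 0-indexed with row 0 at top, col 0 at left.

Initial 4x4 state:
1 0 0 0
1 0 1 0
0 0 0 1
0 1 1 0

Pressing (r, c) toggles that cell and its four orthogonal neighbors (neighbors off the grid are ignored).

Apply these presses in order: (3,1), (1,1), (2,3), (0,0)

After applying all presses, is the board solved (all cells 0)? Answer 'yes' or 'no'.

After press 1 at (3,1):
1 0 0 0
1 0 1 0
0 1 0 1
1 0 0 0

After press 2 at (1,1):
1 1 0 0
0 1 0 0
0 0 0 1
1 0 0 0

After press 3 at (2,3):
1 1 0 0
0 1 0 1
0 0 1 0
1 0 0 1

After press 4 at (0,0):
0 0 0 0
1 1 0 1
0 0 1 0
1 0 0 1

Lights still on: 6

Answer: no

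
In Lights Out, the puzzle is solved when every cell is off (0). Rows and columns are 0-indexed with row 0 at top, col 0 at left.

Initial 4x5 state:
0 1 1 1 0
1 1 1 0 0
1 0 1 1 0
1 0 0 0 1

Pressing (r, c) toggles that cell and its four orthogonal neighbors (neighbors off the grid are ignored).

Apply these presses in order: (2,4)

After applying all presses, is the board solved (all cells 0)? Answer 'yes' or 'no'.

Answer: no

Derivation:
After press 1 at (2,4):
0 1 1 1 0
1 1 1 0 1
1 0 1 0 1
1 0 0 0 0

Lights still on: 11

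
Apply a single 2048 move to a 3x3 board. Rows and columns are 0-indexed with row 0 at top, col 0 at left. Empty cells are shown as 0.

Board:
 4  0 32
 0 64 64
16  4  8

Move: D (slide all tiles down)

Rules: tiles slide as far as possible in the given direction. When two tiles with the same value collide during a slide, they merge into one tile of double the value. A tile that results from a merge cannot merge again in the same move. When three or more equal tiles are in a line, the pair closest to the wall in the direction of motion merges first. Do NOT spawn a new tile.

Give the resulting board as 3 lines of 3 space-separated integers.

Slide down:
col 0: [4, 0, 16] -> [0, 4, 16]
col 1: [0, 64, 4] -> [0, 64, 4]
col 2: [32, 64, 8] -> [32, 64, 8]

Answer:  0  0 32
 4 64 64
16  4  8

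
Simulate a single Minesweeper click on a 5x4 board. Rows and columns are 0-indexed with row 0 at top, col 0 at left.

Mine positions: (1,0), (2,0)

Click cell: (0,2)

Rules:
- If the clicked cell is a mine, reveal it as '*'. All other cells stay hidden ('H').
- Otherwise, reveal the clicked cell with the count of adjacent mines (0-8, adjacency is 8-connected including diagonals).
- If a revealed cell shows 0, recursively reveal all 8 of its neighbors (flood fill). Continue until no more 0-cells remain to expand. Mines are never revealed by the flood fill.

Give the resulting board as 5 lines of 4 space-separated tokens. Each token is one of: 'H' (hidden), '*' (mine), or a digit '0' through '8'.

H 1 0 0
H 2 0 0
H 2 0 0
1 1 0 0
0 0 0 0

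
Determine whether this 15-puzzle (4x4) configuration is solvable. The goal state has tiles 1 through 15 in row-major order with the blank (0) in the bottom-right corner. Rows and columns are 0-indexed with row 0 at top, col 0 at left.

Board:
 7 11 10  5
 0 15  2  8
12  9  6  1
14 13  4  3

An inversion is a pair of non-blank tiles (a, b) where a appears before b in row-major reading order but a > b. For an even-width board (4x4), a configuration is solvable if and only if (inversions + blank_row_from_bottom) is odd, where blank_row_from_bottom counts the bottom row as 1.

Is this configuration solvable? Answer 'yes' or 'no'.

Inversions: 60
Blank is in row 1 (0-indexed from top), which is row 3 counting from the bottom (bottom = 1).
60 + 3 = 63, which is odd, so the puzzle is solvable.

Answer: yes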